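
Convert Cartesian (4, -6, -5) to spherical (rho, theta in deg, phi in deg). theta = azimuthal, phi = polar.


rho = sqrt(4^2 + (-6)^2 + (-5)^2) = 8.775
theta = atan2(-6, 4) = 303.6901 deg
phi = acos(-5/8.775) = 124.7365 deg

rho = 8.775, theta = 303.6901 deg, phi = 124.7365 deg


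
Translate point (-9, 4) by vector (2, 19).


Translation: (x+dx, y+dy) = (-9+2, 4+19) = (-7, 23)

(-7, 23)


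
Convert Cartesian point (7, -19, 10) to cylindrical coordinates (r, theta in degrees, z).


r = sqrt(7^2 + (-19)^2) = 20.2485
theta = atan2(-19, 7) = 290.2249 deg
z = 10

r = 20.2485, theta = 290.2249 deg, z = 10


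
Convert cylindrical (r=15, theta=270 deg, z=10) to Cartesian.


x = 15 * cos(270) = 0
y = 15 * sin(270) = -15
z = 10

(0, -15, 10)


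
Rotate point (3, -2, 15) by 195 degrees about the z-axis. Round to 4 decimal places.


x' = 3*cos(195) - -2*sin(195) = -3.4154
y' = 3*sin(195) + -2*cos(195) = 1.1554
z' = 15

(-3.4154, 1.1554, 15)


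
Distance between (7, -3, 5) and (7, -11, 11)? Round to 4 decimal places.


d = sqrt((7-7)^2 + (-11--3)^2 + (11-5)^2) = 10

10


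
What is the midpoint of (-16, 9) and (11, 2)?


Midpoint = ((-16+11)/2, (9+2)/2) = (-2.5, 5.5)

(-2.5, 5.5)


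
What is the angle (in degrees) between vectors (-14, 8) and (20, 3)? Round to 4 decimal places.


dot = -14*20 + 8*3 = -256
|u| = 16.1245, |v| = 20.2237
cos(angle) = -0.785
angle = 141.7244 degrees

141.7244 degrees


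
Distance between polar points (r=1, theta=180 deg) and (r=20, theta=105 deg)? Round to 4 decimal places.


d = sqrt(r1^2 + r2^2 - 2*r1*r2*cos(t2-t1))
d = sqrt(1^2 + 20^2 - 2*1*20*cos(105-180)) = 19.7648

19.7648


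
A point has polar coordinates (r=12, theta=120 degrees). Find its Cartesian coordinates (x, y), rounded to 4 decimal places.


x = 12 * cos(120) = -6
y = 12 * sin(120) = 10.3923

(-6, 10.3923)


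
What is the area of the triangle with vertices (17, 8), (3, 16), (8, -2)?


Area = |x1(y2-y3) + x2(y3-y1) + x3(y1-y2)| / 2
= |17*(16--2) + 3*(-2-8) + 8*(8-16)| / 2
= 106

106


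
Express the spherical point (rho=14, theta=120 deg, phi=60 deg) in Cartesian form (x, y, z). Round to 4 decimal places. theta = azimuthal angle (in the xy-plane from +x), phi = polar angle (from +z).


x = 14 * sin(60) * cos(120) = -6.0622
y = 14 * sin(60) * sin(120) = 10.5
z = 14 * cos(60) = 7

(-6.0622, 10.5, 7)


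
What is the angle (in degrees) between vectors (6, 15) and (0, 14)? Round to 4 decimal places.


dot = 6*0 + 15*14 = 210
|u| = 16.1555, |v| = 14
cos(angle) = 0.9285
angle = 21.8014 degrees

21.8014 degrees


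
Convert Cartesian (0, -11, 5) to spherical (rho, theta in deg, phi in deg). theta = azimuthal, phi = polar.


rho = sqrt(0^2 + (-11)^2 + 5^2) = 12.083
theta = atan2(-11, 0) = 270 deg
phi = acos(5/12.083) = 65.556 deg

rho = 12.083, theta = 270 deg, phi = 65.556 deg


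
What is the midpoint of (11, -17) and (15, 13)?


Midpoint = ((11+15)/2, (-17+13)/2) = (13, -2)

(13, -2)


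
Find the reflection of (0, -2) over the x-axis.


Reflection across x-axis: (x, y) -> (x, -y)
(0, -2) -> (0, 2)

(0, 2)


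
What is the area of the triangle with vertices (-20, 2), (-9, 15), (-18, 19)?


Area = |x1(y2-y3) + x2(y3-y1) + x3(y1-y2)| / 2
= |-20*(15-19) + -9*(19-2) + -18*(2-15)| / 2
= 80.5

80.5


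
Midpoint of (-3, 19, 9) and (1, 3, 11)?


Midpoint = ((-3+1)/2, (19+3)/2, (9+11)/2) = (-1, 11, 10)

(-1, 11, 10)


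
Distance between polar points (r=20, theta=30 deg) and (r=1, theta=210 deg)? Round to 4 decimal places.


d = sqrt(r1^2 + r2^2 - 2*r1*r2*cos(t2-t1))
d = sqrt(20^2 + 1^2 - 2*20*1*cos(210-30)) = 21

21


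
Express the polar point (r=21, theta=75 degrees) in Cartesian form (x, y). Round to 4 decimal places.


x = 21 * cos(75) = 5.4352
y = 21 * sin(75) = 20.2844

(5.4352, 20.2844)


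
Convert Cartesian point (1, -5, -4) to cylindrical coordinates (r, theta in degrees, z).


r = sqrt(1^2 + (-5)^2) = 5.099
theta = atan2(-5, 1) = 281.3099 deg
z = -4

r = 5.099, theta = 281.3099 deg, z = -4


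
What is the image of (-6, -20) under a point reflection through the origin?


Reflection through origin: (x, y) -> (-x, -y)
(-6, -20) -> (6, 20)

(6, 20)


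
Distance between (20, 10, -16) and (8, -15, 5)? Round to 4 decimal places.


d = sqrt((8-20)^2 + (-15-10)^2 + (5--16)^2) = 34.7851

34.7851


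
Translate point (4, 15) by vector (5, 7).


Translation: (x+dx, y+dy) = (4+5, 15+7) = (9, 22)

(9, 22)


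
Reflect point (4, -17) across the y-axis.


Reflection across y-axis: (x, y) -> (-x, y)
(4, -17) -> (-4, -17)

(-4, -17)


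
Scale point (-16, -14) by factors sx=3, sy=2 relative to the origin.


Scaling: (x*sx, y*sy) = (-16*3, -14*2) = (-48, -28)

(-48, -28)


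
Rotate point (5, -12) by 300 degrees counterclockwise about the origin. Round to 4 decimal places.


x' = 5*cos(300) - -12*sin(300) = -7.8923
y' = 5*sin(300) + -12*cos(300) = -10.3301

(-7.8923, -10.3301)


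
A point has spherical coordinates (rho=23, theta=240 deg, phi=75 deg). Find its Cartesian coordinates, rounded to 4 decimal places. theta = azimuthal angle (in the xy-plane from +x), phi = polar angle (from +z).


x = 23 * sin(75) * cos(240) = -11.1081
y = 23 * sin(75) * sin(240) = -19.2399
z = 23 * cos(75) = 5.9528

(-11.1081, -19.2399, 5.9528)


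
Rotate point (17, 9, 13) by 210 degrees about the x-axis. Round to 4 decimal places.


x' = 17
y' = 9*cos(210) - 13*sin(210) = -1.2942
z' = 9*sin(210) + 13*cos(210) = -15.7583

(17, -1.2942, -15.7583)


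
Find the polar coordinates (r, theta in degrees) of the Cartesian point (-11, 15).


r = sqrt((-11)^2 + 15^2) = 18.6011
theta = atan2(15, -11) = 126.2538 degrees

r = 18.6011, theta = 126.2538 degrees


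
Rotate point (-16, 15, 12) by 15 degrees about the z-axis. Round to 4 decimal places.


x' = -16*cos(15) - 15*sin(15) = -19.3371
y' = -16*sin(15) + 15*cos(15) = 10.3478
z' = 12

(-19.3371, 10.3478, 12)


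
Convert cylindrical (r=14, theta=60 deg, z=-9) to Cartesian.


x = 14 * cos(60) = 7
y = 14 * sin(60) = 12.1244
z = -9

(7, 12.1244, -9)


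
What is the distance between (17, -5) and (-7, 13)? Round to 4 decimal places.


d = sqrt((-7-17)^2 + (13--5)^2) = 30

30


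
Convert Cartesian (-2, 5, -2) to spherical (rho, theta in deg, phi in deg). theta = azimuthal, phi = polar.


rho = sqrt((-2)^2 + 5^2 + (-2)^2) = 5.7446
theta = atan2(5, -2) = 111.8014 deg
phi = acos(-2/5.7446) = 110.3745 deg

rho = 5.7446, theta = 111.8014 deg, phi = 110.3745 deg


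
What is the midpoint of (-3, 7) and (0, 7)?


Midpoint = ((-3+0)/2, (7+7)/2) = (-1.5, 7)

(-1.5, 7)


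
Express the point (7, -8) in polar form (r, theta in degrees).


r = sqrt(7^2 + (-8)^2) = 10.6301
theta = atan2(-8, 7) = 311.1859 degrees

r = 10.6301, theta = 311.1859 degrees


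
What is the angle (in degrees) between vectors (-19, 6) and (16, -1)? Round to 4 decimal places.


dot = -19*16 + 6*-1 = -310
|u| = 19.9249, |v| = 16.0312
cos(angle) = -0.9705
angle = 166.0508 degrees

166.0508 degrees


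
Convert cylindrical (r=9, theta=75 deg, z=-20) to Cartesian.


x = 9 * cos(75) = 2.3294
y = 9 * sin(75) = 8.6933
z = -20

(2.3294, 8.6933, -20)


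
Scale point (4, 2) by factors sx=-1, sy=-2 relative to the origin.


Scaling: (x*sx, y*sy) = (4*-1, 2*-2) = (-4, -4)

(-4, -4)


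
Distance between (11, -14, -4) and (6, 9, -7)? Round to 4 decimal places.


d = sqrt((6-11)^2 + (9--14)^2 + (-7--4)^2) = 23.7276

23.7276


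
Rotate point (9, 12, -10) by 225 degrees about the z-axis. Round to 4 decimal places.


x' = 9*cos(225) - 12*sin(225) = 2.1213
y' = 9*sin(225) + 12*cos(225) = -14.8492
z' = -10

(2.1213, -14.8492, -10)


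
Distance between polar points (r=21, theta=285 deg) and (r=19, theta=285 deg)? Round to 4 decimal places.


d = sqrt(r1^2 + r2^2 - 2*r1*r2*cos(t2-t1))
d = sqrt(21^2 + 19^2 - 2*21*19*cos(285-285)) = 2

2


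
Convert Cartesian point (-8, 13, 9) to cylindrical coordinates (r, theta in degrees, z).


r = sqrt((-8)^2 + 13^2) = 15.2643
theta = atan2(13, -8) = 121.6075 deg
z = 9

r = 15.2643, theta = 121.6075 deg, z = 9


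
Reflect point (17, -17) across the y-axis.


Reflection across y-axis: (x, y) -> (-x, y)
(17, -17) -> (-17, -17)

(-17, -17)


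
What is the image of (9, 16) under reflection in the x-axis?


Reflection across x-axis: (x, y) -> (x, -y)
(9, 16) -> (9, -16)

(9, -16)


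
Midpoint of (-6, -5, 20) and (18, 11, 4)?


Midpoint = ((-6+18)/2, (-5+11)/2, (20+4)/2) = (6, 3, 12)

(6, 3, 12)


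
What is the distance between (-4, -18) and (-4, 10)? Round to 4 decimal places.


d = sqrt((-4--4)^2 + (10--18)^2) = 28

28


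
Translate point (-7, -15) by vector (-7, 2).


Translation: (x+dx, y+dy) = (-7+-7, -15+2) = (-14, -13)

(-14, -13)


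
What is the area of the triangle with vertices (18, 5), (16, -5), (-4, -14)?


Area = |x1(y2-y3) + x2(y3-y1) + x3(y1-y2)| / 2
= |18*(-5--14) + 16*(-14-5) + -4*(5--5)| / 2
= 91

91


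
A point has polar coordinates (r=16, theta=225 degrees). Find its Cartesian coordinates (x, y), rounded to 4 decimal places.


x = 16 * cos(225) = -11.3137
y = 16 * sin(225) = -11.3137

(-11.3137, -11.3137)


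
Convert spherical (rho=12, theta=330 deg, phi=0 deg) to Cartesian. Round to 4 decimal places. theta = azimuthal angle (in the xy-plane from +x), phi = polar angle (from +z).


x = 12 * sin(0) * cos(330) = 0
y = 12 * sin(0) * sin(330) = 0
z = 12 * cos(0) = 12

(0, 0, 12)


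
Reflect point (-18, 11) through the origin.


Reflection through origin: (x, y) -> (-x, -y)
(-18, 11) -> (18, -11)

(18, -11)


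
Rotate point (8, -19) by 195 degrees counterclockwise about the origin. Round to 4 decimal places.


x' = 8*cos(195) - -19*sin(195) = -12.645
y' = 8*sin(195) + -19*cos(195) = 16.282

(-12.645, 16.282)


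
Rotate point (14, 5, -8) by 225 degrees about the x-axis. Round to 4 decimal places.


x' = 14
y' = 5*cos(225) - -8*sin(225) = -9.1924
z' = 5*sin(225) + -8*cos(225) = 2.1213

(14, -9.1924, 2.1213)


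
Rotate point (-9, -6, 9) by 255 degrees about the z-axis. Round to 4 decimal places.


x' = -9*cos(255) - -6*sin(255) = -3.4662
y' = -9*sin(255) + -6*cos(255) = 10.2462
z' = 9

(-3.4662, 10.2462, 9)


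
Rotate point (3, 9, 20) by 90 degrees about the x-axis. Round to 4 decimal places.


x' = 3
y' = 9*cos(90) - 20*sin(90) = -20
z' = 9*sin(90) + 20*cos(90) = 9

(3, -20, 9)


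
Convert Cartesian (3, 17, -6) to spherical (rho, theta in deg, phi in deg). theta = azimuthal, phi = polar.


rho = sqrt(3^2 + 17^2 + (-6)^2) = 18.2757
theta = atan2(17, 3) = 79.992 deg
phi = acos(-6/18.2757) = 109.166 deg

rho = 18.2757, theta = 79.992 deg, phi = 109.166 deg


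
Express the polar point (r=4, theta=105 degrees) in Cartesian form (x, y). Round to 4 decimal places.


x = 4 * cos(105) = -1.0353
y = 4 * sin(105) = 3.8637

(-1.0353, 3.8637)


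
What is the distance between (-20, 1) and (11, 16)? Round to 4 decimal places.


d = sqrt((11--20)^2 + (16-1)^2) = 34.4384

34.4384


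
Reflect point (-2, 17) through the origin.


Reflection through origin: (x, y) -> (-x, -y)
(-2, 17) -> (2, -17)

(2, -17)


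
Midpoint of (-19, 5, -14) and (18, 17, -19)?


Midpoint = ((-19+18)/2, (5+17)/2, (-14+-19)/2) = (-0.5, 11, -16.5)

(-0.5, 11, -16.5)


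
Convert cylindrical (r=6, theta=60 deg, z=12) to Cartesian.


x = 6 * cos(60) = 3
y = 6 * sin(60) = 5.1962
z = 12

(3, 5.1962, 12)


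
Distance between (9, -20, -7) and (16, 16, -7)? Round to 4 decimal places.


d = sqrt((16-9)^2 + (16--20)^2 + (-7--7)^2) = 36.6742

36.6742


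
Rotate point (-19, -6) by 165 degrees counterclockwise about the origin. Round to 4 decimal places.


x' = -19*cos(165) - -6*sin(165) = 19.9055
y' = -19*sin(165) + -6*cos(165) = 0.878

(19.9055, 0.878)


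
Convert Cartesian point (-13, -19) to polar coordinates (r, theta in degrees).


r = sqrt((-13)^2 + (-19)^2) = 23.0217
theta = atan2(-19, -13) = 235.6197 degrees

r = 23.0217, theta = 235.6197 degrees


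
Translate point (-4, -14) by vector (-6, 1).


Translation: (x+dx, y+dy) = (-4+-6, -14+1) = (-10, -13)

(-10, -13)


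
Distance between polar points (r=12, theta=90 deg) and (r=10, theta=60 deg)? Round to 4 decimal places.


d = sqrt(r1^2 + r2^2 - 2*r1*r2*cos(t2-t1))
d = sqrt(12^2 + 10^2 - 2*12*10*cos(60-90)) = 6.0128

6.0128


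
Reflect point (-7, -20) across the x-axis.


Reflection across x-axis: (x, y) -> (x, -y)
(-7, -20) -> (-7, 20)

(-7, 20)


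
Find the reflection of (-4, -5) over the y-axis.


Reflection across y-axis: (x, y) -> (-x, y)
(-4, -5) -> (4, -5)

(4, -5)


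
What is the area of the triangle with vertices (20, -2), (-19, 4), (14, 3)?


Area = |x1(y2-y3) + x2(y3-y1) + x3(y1-y2)| / 2
= |20*(4-3) + -19*(3--2) + 14*(-2-4)| / 2
= 79.5

79.5


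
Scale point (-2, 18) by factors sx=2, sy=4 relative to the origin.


Scaling: (x*sx, y*sy) = (-2*2, 18*4) = (-4, 72)

(-4, 72)


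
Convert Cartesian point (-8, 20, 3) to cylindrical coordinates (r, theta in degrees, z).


r = sqrt((-8)^2 + 20^2) = 21.5407
theta = atan2(20, -8) = 111.8014 deg
z = 3

r = 21.5407, theta = 111.8014 deg, z = 3


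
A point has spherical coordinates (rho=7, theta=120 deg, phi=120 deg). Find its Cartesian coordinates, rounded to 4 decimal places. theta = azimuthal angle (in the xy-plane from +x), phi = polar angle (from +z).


x = 7 * sin(120) * cos(120) = -3.0311
y = 7 * sin(120) * sin(120) = 5.25
z = 7 * cos(120) = -3.5

(-3.0311, 5.25, -3.5)


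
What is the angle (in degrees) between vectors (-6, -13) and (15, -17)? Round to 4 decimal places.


dot = -6*15 + -13*-17 = 131
|u| = 14.3178, |v| = 22.6716
cos(angle) = 0.4036
angle = 66.1988 degrees

66.1988 degrees


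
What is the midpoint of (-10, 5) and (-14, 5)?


Midpoint = ((-10+-14)/2, (5+5)/2) = (-12, 5)

(-12, 5)


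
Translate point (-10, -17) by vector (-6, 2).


Translation: (x+dx, y+dy) = (-10+-6, -17+2) = (-16, -15)

(-16, -15)


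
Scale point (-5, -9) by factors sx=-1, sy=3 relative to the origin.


Scaling: (x*sx, y*sy) = (-5*-1, -9*3) = (5, -27)

(5, -27)


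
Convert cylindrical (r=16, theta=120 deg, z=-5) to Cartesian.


x = 16 * cos(120) = -8
y = 16 * sin(120) = 13.8564
z = -5

(-8, 13.8564, -5)


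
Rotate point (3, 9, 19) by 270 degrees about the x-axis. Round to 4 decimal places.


x' = 3
y' = 9*cos(270) - 19*sin(270) = 19
z' = 9*sin(270) + 19*cos(270) = -9

(3, 19, -9)


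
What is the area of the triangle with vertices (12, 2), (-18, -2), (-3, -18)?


Area = |x1(y2-y3) + x2(y3-y1) + x3(y1-y2)| / 2
= |12*(-2--18) + -18*(-18-2) + -3*(2--2)| / 2
= 270

270


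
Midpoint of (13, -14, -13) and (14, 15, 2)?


Midpoint = ((13+14)/2, (-14+15)/2, (-13+2)/2) = (13.5, 0.5, -5.5)

(13.5, 0.5, -5.5)


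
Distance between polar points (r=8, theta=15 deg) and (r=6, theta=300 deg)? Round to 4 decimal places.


d = sqrt(r1^2 + r2^2 - 2*r1*r2*cos(t2-t1))
d = sqrt(8^2 + 6^2 - 2*8*6*cos(300-15)) = 8.6691

8.6691


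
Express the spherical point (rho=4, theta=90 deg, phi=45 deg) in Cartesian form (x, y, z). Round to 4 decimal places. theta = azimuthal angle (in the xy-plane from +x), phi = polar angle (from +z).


x = 4 * sin(45) * cos(90) = 0
y = 4 * sin(45) * sin(90) = 2.8284
z = 4 * cos(45) = 2.8284

(0, 2.8284, 2.8284)


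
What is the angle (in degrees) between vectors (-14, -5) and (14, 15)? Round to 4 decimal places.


dot = -14*14 + -5*15 = -271
|u| = 14.8661, |v| = 20.5183
cos(angle) = -0.8884
angle = 152.6789 degrees

152.6789 degrees


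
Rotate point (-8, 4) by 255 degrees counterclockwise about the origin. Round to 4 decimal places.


x' = -8*cos(255) - 4*sin(255) = 5.9343
y' = -8*sin(255) + 4*cos(255) = 6.6921

(5.9343, 6.6921)


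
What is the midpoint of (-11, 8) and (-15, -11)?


Midpoint = ((-11+-15)/2, (8+-11)/2) = (-13, -1.5)

(-13, -1.5)


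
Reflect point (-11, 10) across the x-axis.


Reflection across x-axis: (x, y) -> (x, -y)
(-11, 10) -> (-11, -10)

(-11, -10)


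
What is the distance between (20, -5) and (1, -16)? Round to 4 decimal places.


d = sqrt((1-20)^2 + (-16--5)^2) = 21.9545

21.9545


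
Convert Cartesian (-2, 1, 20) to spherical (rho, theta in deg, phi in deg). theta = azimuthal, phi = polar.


rho = sqrt((-2)^2 + 1^2 + 20^2) = 20.1246
theta = atan2(1, -2) = 153.4349 deg
phi = acos(20/20.1246) = 6.3794 deg

rho = 20.1246, theta = 153.4349 deg, phi = 6.3794 deg


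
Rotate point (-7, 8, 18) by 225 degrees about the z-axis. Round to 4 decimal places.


x' = -7*cos(225) - 8*sin(225) = 10.6066
y' = -7*sin(225) + 8*cos(225) = -0.7071
z' = 18

(10.6066, -0.7071, 18)


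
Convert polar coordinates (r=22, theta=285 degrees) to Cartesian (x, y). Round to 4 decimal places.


x = 22 * cos(285) = 5.694
y = 22 * sin(285) = -21.2504

(5.694, -21.2504)


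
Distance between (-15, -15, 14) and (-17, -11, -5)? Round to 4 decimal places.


d = sqrt((-17--15)^2 + (-11--15)^2 + (-5-14)^2) = 19.5192

19.5192


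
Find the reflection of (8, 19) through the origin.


Reflection through origin: (x, y) -> (-x, -y)
(8, 19) -> (-8, -19)

(-8, -19)


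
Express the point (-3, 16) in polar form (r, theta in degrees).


r = sqrt((-3)^2 + 16^2) = 16.2788
theta = atan2(16, -3) = 100.6197 degrees

r = 16.2788, theta = 100.6197 degrees


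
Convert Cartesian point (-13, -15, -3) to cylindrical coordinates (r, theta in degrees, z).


r = sqrt((-13)^2 + (-15)^2) = 19.8494
theta = atan2(-15, -13) = 229.0856 deg
z = -3

r = 19.8494, theta = 229.0856 deg, z = -3


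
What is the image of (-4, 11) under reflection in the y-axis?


Reflection across y-axis: (x, y) -> (-x, y)
(-4, 11) -> (4, 11)

(4, 11)


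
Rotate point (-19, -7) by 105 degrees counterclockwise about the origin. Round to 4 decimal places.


x' = -19*cos(105) - -7*sin(105) = 11.679
y' = -19*sin(105) + -7*cos(105) = -16.5409

(11.679, -16.5409)


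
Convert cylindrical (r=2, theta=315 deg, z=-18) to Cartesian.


x = 2 * cos(315) = 1.4142
y = 2 * sin(315) = -1.4142
z = -18

(1.4142, -1.4142, -18)


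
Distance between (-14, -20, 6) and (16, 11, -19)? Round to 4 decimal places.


d = sqrt((16--14)^2 + (11--20)^2 + (-19-6)^2) = 49.8598

49.8598


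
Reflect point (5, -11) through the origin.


Reflection through origin: (x, y) -> (-x, -y)
(5, -11) -> (-5, 11)

(-5, 11)


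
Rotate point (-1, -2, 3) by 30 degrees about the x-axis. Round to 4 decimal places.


x' = -1
y' = -2*cos(30) - 3*sin(30) = -3.2321
z' = -2*sin(30) + 3*cos(30) = 1.5981

(-1, -3.2321, 1.5981)


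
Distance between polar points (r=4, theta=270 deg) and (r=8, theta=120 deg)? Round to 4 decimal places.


d = sqrt(r1^2 + r2^2 - 2*r1*r2*cos(t2-t1))
d = sqrt(4^2 + 8^2 - 2*4*8*cos(120-270)) = 11.6373

11.6373


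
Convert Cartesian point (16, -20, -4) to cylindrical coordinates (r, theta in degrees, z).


r = sqrt(16^2 + (-20)^2) = 25.6125
theta = atan2(-20, 16) = 308.6598 deg
z = -4

r = 25.6125, theta = 308.6598 deg, z = -4


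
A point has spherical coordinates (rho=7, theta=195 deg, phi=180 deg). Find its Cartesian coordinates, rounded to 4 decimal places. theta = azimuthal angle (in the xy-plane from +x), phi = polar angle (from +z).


x = 7 * sin(180) * cos(195) = 0
y = 7 * sin(180) * sin(195) = 0
z = 7 * cos(180) = -7

(0, 0, -7)


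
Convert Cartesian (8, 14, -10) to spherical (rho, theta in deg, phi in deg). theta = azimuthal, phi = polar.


rho = sqrt(8^2 + 14^2 + (-10)^2) = 18.9737
theta = atan2(14, 8) = 60.2551 deg
phi = acos(-10/18.9737) = 121.8061 deg

rho = 18.9737, theta = 60.2551 deg, phi = 121.8061 deg


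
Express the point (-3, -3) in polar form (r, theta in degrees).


r = sqrt((-3)^2 + (-3)^2) = 4.2426
theta = atan2(-3, -3) = 225 degrees

r = 4.2426, theta = 225 degrees


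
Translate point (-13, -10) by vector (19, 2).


Translation: (x+dx, y+dy) = (-13+19, -10+2) = (6, -8)

(6, -8)


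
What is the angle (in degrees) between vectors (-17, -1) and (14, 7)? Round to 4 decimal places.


dot = -17*14 + -1*7 = -245
|u| = 17.0294, |v| = 15.6525
cos(angle) = -0.9191
angle = 156.8014 degrees

156.8014 degrees


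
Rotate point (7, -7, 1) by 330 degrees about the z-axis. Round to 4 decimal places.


x' = 7*cos(330) - -7*sin(330) = 2.5622
y' = 7*sin(330) + -7*cos(330) = -9.5622
z' = 1

(2.5622, -9.5622, 1)


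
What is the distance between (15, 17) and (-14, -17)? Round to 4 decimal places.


d = sqrt((-14-15)^2 + (-17-17)^2) = 44.6878

44.6878


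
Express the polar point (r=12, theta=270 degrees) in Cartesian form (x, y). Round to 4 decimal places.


x = 12 * cos(270) = 0
y = 12 * sin(270) = -12

(0, -12)


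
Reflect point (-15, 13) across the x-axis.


Reflection across x-axis: (x, y) -> (x, -y)
(-15, 13) -> (-15, -13)

(-15, -13)


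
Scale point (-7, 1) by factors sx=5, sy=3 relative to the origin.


Scaling: (x*sx, y*sy) = (-7*5, 1*3) = (-35, 3)

(-35, 3)


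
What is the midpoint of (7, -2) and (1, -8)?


Midpoint = ((7+1)/2, (-2+-8)/2) = (4, -5)

(4, -5)


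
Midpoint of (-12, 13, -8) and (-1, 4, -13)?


Midpoint = ((-12+-1)/2, (13+4)/2, (-8+-13)/2) = (-6.5, 8.5, -10.5)

(-6.5, 8.5, -10.5)


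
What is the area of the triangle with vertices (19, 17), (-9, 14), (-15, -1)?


Area = |x1(y2-y3) + x2(y3-y1) + x3(y1-y2)| / 2
= |19*(14--1) + -9*(-1-17) + -15*(17-14)| / 2
= 201

201


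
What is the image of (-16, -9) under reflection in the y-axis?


Reflection across y-axis: (x, y) -> (-x, y)
(-16, -9) -> (16, -9)

(16, -9)


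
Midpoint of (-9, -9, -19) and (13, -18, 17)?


Midpoint = ((-9+13)/2, (-9+-18)/2, (-19+17)/2) = (2, -13.5, -1)

(2, -13.5, -1)


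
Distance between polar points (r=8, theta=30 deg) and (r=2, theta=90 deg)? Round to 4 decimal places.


d = sqrt(r1^2 + r2^2 - 2*r1*r2*cos(t2-t1))
d = sqrt(8^2 + 2^2 - 2*8*2*cos(90-30)) = 7.2111

7.2111


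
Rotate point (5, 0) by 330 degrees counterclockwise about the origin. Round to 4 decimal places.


x' = 5*cos(330) - 0*sin(330) = 4.3301
y' = 5*sin(330) + 0*cos(330) = -2.5

(4.3301, -2.5)


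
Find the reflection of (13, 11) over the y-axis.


Reflection across y-axis: (x, y) -> (-x, y)
(13, 11) -> (-13, 11)

(-13, 11)


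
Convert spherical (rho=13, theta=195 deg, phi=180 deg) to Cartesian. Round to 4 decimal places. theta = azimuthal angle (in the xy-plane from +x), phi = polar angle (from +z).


x = 13 * sin(180) * cos(195) = 0
y = 13 * sin(180) * sin(195) = 0
z = 13 * cos(180) = -13

(0, 0, -13)


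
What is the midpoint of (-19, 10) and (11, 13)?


Midpoint = ((-19+11)/2, (10+13)/2) = (-4, 11.5)

(-4, 11.5)


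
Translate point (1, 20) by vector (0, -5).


Translation: (x+dx, y+dy) = (1+0, 20+-5) = (1, 15)

(1, 15)


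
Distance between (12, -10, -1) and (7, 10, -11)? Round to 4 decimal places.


d = sqrt((7-12)^2 + (10--10)^2 + (-11--1)^2) = 22.9129

22.9129


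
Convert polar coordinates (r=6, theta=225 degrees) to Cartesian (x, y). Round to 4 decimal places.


x = 6 * cos(225) = -4.2426
y = 6 * sin(225) = -4.2426

(-4.2426, -4.2426)


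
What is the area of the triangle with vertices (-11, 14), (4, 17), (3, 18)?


Area = |x1(y2-y3) + x2(y3-y1) + x3(y1-y2)| / 2
= |-11*(17-18) + 4*(18-14) + 3*(14-17)| / 2
= 9

9


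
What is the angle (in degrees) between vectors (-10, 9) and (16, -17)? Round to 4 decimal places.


dot = -10*16 + 9*-17 = -313
|u| = 13.4536, |v| = 23.3452
cos(angle) = -0.9966
angle = 175.2515 degrees

175.2515 degrees


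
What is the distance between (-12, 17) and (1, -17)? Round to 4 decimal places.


d = sqrt((1--12)^2 + (-17-17)^2) = 36.4005

36.4005


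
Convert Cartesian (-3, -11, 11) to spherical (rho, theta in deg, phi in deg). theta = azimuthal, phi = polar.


rho = sqrt((-3)^2 + (-11)^2 + 11^2) = 15.843
theta = atan2(-11, -3) = 254.7449 deg
phi = acos(11/15.843) = 46.0274 deg

rho = 15.843, theta = 254.7449 deg, phi = 46.0274 deg


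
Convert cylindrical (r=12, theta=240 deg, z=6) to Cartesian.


x = 12 * cos(240) = -6
y = 12 * sin(240) = -10.3923
z = 6

(-6, -10.3923, 6)


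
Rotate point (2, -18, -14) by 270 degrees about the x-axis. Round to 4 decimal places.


x' = 2
y' = -18*cos(270) - -14*sin(270) = -14
z' = -18*sin(270) + -14*cos(270) = 18

(2, -14, 18)


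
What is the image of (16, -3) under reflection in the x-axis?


Reflection across x-axis: (x, y) -> (x, -y)
(16, -3) -> (16, 3)

(16, 3)


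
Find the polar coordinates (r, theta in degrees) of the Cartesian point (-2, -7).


r = sqrt((-2)^2 + (-7)^2) = 7.2801
theta = atan2(-7, -2) = 254.0546 degrees

r = 7.2801, theta = 254.0546 degrees


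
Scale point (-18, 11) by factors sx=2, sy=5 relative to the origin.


Scaling: (x*sx, y*sy) = (-18*2, 11*5) = (-36, 55)

(-36, 55)


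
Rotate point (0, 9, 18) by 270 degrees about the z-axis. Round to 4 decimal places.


x' = 0*cos(270) - 9*sin(270) = 9
y' = 0*sin(270) + 9*cos(270) = 0
z' = 18

(9, 0, 18)


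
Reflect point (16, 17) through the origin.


Reflection through origin: (x, y) -> (-x, -y)
(16, 17) -> (-16, -17)

(-16, -17)


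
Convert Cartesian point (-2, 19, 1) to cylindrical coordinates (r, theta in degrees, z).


r = sqrt((-2)^2 + 19^2) = 19.105
theta = atan2(19, -2) = 96.009 deg
z = 1

r = 19.105, theta = 96.009 deg, z = 1


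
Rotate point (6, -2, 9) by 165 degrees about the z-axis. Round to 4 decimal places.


x' = 6*cos(165) - -2*sin(165) = -5.2779
y' = 6*sin(165) + -2*cos(165) = 3.4848
z' = 9

(-5.2779, 3.4848, 9)


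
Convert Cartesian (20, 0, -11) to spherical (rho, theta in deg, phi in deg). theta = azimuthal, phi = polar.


rho = sqrt(20^2 + 0^2 + (-11)^2) = 22.8254
theta = atan2(0, 20) = 0 deg
phi = acos(-11/22.8254) = 118.8108 deg

rho = 22.8254, theta = 0 deg, phi = 118.8108 deg


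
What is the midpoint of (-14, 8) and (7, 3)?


Midpoint = ((-14+7)/2, (8+3)/2) = (-3.5, 5.5)

(-3.5, 5.5)


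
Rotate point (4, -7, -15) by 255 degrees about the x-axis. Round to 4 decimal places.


x' = 4
y' = -7*cos(255) - -15*sin(255) = -12.6772
z' = -7*sin(255) + -15*cos(255) = 10.6438

(4, -12.6772, 10.6438)


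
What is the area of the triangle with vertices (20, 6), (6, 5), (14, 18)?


Area = |x1(y2-y3) + x2(y3-y1) + x3(y1-y2)| / 2
= |20*(5-18) + 6*(18-6) + 14*(6-5)| / 2
= 87

87


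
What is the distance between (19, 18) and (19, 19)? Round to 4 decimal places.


d = sqrt((19-19)^2 + (19-18)^2) = 1

1


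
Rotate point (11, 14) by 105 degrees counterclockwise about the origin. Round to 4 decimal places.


x' = 11*cos(105) - 14*sin(105) = -16.37
y' = 11*sin(105) + 14*cos(105) = 7.0017

(-16.37, 7.0017)


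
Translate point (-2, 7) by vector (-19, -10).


Translation: (x+dx, y+dy) = (-2+-19, 7+-10) = (-21, -3)

(-21, -3)


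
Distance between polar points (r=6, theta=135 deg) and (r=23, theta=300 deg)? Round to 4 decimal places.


d = sqrt(r1^2 + r2^2 - 2*r1*r2*cos(t2-t1))
d = sqrt(6^2 + 23^2 - 2*6*23*cos(300-135)) = 28.8374

28.8374


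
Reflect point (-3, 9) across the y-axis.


Reflection across y-axis: (x, y) -> (-x, y)
(-3, 9) -> (3, 9)

(3, 9)


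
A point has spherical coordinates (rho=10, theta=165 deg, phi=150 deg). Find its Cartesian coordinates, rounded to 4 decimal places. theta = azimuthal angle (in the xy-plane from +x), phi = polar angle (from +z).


x = 10 * sin(150) * cos(165) = -4.8296
y = 10 * sin(150) * sin(165) = 1.2941
z = 10 * cos(150) = -8.6603

(-4.8296, 1.2941, -8.6603)


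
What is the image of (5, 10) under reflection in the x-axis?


Reflection across x-axis: (x, y) -> (x, -y)
(5, 10) -> (5, -10)

(5, -10)


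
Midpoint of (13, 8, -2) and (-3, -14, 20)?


Midpoint = ((13+-3)/2, (8+-14)/2, (-2+20)/2) = (5, -3, 9)

(5, -3, 9)


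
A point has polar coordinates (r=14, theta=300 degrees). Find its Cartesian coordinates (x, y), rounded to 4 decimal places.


x = 14 * cos(300) = 7
y = 14 * sin(300) = -12.1244

(7, -12.1244)


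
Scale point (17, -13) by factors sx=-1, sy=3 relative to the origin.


Scaling: (x*sx, y*sy) = (17*-1, -13*3) = (-17, -39)

(-17, -39)


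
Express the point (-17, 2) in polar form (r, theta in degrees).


r = sqrt((-17)^2 + 2^2) = 17.1172
theta = atan2(2, -17) = 173.2902 degrees

r = 17.1172, theta = 173.2902 degrees


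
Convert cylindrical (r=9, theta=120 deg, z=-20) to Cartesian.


x = 9 * cos(120) = -4.5
y = 9 * sin(120) = 7.7942
z = -20

(-4.5, 7.7942, -20)


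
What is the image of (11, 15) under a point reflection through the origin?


Reflection through origin: (x, y) -> (-x, -y)
(11, 15) -> (-11, -15)

(-11, -15)


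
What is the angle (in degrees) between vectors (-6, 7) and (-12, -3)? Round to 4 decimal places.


dot = -6*-12 + 7*-3 = 51
|u| = 9.2195, |v| = 12.3693
cos(angle) = 0.4472
angle = 63.4349 degrees

63.4349 degrees


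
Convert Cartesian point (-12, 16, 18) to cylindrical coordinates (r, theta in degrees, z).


r = sqrt((-12)^2 + 16^2) = 20
theta = atan2(16, -12) = 126.8699 deg
z = 18

r = 20, theta = 126.8699 deg, z = 18


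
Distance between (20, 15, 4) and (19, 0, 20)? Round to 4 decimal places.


d = sqrt((19-20)^2 + (0-15)^2 + (20-4)^2) = 21.9545

21.9545


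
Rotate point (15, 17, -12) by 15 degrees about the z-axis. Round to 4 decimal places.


x' = 15*cos(15) - 17*sin(15) = 10.089
y' = 15*sin(15) + 17*cos(15) = 20.303
z' = -12

(10.089, 20.303, -12)


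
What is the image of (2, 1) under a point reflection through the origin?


Reflection through origin: (x, y) -> (-x, -y)
(2, 1) -> (-2, -1)

(-2, -1)


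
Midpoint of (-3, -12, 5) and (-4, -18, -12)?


Midpoint = ((-3+-4)/2, (-12+-18)/2, (5+-12)/2) = (-3.5, -15, -3.5)

(-3.5, -15, -3.5)


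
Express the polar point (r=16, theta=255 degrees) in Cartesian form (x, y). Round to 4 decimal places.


x = 16 * cos(255) = -4.1411
y = 16 * sin(255) = -15.4548

(-4.1411, -15.4548)


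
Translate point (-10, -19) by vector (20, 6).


Translation: (x+dx, y+dy) = (-10+20, -19+6) = (10, -13)

(10, -13)


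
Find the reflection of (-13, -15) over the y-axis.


Reflection across y-axis: (x, y) -> (-x, y)
(-13, -15) -> (13, -15)

(13, -15)


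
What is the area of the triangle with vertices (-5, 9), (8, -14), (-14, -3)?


Area = |x1(y2-y3) + x2(y3-y1) + x3(y1-y2)| / 2
= |-5*(-14--3) + 8*(-3-9) + -14*(9--14)| / 2
= 181.5

181.5


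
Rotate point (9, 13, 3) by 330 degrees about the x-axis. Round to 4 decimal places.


x' = 9
y' = 13*cos(330) - 3*sin(330) = 12.7583
z' = 13*sin(330) + 3*cos(330) = -3.9019

(9, 12.7583, -3.9019)


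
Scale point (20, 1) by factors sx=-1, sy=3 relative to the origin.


Scaling: (x*sx, y*sy) = (20*-1, 1*3) = (-20, 3)

(-20, 3)


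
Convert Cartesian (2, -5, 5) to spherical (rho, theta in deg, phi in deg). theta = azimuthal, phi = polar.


rho = sqrt(2^2 + (-5)^2 + 5^2) = 7.3485
theta = atan2(-5, 2) = 291.8014 deg
phi = acos(5/7.3485) = 47.124 deg

rho = 7.3485, theta = 291.8014 deg, phi = 47.124 deg


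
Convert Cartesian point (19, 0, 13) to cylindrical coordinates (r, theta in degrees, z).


r = sqrt(19^2 + 0^2) = 19
theta = atan2(0, 19) = 0 deg
z = 13

r = 19, theta = 0 deg, z = 13


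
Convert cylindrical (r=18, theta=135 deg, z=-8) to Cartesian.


x = 18 * cos(135) = -12.7279
y = 18 * sin(135) = 12.7279
z = -8

(-12.7279, 12.7279, -8)


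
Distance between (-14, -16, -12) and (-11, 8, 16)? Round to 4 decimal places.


d = sqrt((-11--14)^2 + (8--16)^2 + (16--12)^2) = 37

37


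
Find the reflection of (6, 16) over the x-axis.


Reflection across x-axis: (x, y) -> (x, -y)
(6, 16) -> (6, -16)

(6, -16)


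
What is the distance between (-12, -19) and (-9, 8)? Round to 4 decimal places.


d = sqrt((-9--12)^2 + (8--19)^2) = 27.1662

27.1662


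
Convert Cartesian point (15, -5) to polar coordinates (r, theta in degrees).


r = sqrt(15^2 + (-5)^2) = 15.8114
theta = atan2(-5, 15) = 341.5651 degrees

r = 15.8114, theta = 341.5651 degrees


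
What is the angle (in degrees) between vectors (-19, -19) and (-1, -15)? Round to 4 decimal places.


dot = -19*-1 + -19*-15 = 304
|u| = 26.8701, |v| = 15.0333
cos(angle) = 0.7526
angle = 41.1859 degrees

41.1859 degrees


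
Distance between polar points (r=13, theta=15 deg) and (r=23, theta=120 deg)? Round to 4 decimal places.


d = sqrt(r1^2 + r2^2 - 2*r1*r2*cos(t2-t1))
d = sqrt(13^2 + 23^2 - 2*13*23*cos(120-15)) = 29.2023

29.2023


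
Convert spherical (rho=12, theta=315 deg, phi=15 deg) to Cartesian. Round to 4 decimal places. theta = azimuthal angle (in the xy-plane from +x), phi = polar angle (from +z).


x = 12 * sin(15) * cos(315) = 2.1962
y = 12 * sin(15) * sin(315) = -2.1962
z = 12 * cos(15) = 11.5911

(2.1962, -2.1962, 11.5911)


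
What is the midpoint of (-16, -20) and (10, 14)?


Midpoint = ((-16+10)/2, (-20+14)/2) = (-3, -3)

(-3, -3)


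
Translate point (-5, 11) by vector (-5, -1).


Translation: (x+dx, y+dy) = (-5+-5, 11+-1) = (-10, 10)

(-10, 10)


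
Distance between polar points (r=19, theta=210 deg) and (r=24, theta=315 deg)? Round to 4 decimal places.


d = sqrt(r1^2 + r2^2 - 2*r1*r2*cos(t2-t1))
d = sqrt(19^2 + 24^2 - 2*19*24*cos(315-210)) = 34.2497

34.2497


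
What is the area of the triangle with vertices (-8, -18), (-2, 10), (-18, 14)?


Area = |x1(y2-y3) + x2(y3-y1) + x3(y1-y2)| / 2
= |-8*(10-14) + -2*(14--18) + -18*(-18-10)| / 2
= 236

236


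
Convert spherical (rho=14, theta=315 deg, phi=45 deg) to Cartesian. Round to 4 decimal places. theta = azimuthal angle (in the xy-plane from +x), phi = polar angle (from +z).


x = 14 * sin(45) * cos(315) = 7
y = 14 * sin(45) * sin(315) = -7
z = 14 * cos(45) = 9.8995

(7, -7, 9.8995)


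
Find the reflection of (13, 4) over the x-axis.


Reflection across x-axis: (x, y) -> (x, -y)
(13, 4) -> (13, -4)

(13, -4)


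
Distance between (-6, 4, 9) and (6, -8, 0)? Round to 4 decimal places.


d = sqrt((6--6)^2 + (-8-4)^2 + (0-9)^2) = 19.2094

19.2094


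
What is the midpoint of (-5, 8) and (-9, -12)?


Midpoint = ((-5+-9)/2, (8+-12)/2) = (-7, -2)

(-7, -2)


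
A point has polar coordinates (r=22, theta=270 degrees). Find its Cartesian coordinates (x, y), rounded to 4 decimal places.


x = 22 * cos(270) = 0
y = 22 * sin(270) = -22

(0, -22)


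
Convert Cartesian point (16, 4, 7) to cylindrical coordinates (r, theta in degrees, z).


r = sqrt(16^2 + 4^2) = 16.4924
theta = atan2(4, 16) = 14.0362 deg
z = 7

r = 16.4924, theta = 14.0362 deg, z = 7


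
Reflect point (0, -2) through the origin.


Reflection through origin: (x, y) -> (-x, -y)
(0, -2) -> (0, 2)

(0, 2)


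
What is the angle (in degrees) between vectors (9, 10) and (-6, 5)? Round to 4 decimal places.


dot = 9*-6 + 10*5 = -4
|u| = 13.4536, |v| = 7.8102
cos(angle) = -0.0381
angle = 92.1816 degrees

92.1816 degrees


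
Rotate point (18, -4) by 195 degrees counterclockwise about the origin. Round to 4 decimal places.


x' = 18*cos(195) - -4*sin(195) = -18.4219
y' = 18*sin(195) + -4*cos(195) = -0.795

(-18.4219, -0.795)


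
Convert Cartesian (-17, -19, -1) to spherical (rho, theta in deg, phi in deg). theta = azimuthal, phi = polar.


rho = sqrt((-17)^2 + (-19)^2 + (-1)^2) = 25.5147
theta = atan2(-19, -17) = 228.1798 deg
phi = acos(-1/25.5147) = 92.2462 deg

rho = 25.5147, theta = 228.1798 deg, phi = 92.2462 deg


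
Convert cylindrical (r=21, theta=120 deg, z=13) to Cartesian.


x = 21 * cos(120) = -10.5
y = 21 * sin(120) = 18.1865
z = 13

(-10.5, 18.1865, 13)


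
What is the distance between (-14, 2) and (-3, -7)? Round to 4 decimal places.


d = sqrt((-3--14)^2 + (-7-2)^2) = 14.2127

14.2127


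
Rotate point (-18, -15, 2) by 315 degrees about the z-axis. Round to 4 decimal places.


x' = -18*cos(315) - -15*sin(315) = -23.3345
y' = -18*sin(315) + -15*cos(315) = 2.1213
z' = 2

(-23.3345, 2.1213, 2)


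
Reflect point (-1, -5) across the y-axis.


Reflection across y-axis: (x, y) -> (-x, y)
(-1, -5) -> (1, -5)

(1, -5)


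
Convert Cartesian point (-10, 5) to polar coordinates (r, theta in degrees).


r = sqrt((-10)^2 + 5^2) = 11.1803
theta = atan2(5, -10) = 153.4349 degrees

r = 11.1803, theta = 153.4349 degrees


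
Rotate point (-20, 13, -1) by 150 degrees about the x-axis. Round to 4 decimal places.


x' = -20
y' = 13*cos(150) - -1*sin(150) = -10.7583
z' = 13*sin(150) + -1*cos(150) = 7.366

(-20, -10.7583, 7.366)


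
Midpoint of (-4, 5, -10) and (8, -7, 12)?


Midpoint = ((-4+8)/2, (5+-7)/2, (-10+12)/2) = (2, -1, 1)

(2, -1, 1)


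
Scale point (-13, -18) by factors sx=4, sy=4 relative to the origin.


Scaling: (x*sx, y*sy) = (-13*4, -18*4) = (-52, -72)

(-52, -72)


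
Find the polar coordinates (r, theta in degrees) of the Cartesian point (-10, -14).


r = sqrt((-10)^2 + (-14)^2) = 17.2047
theta = atan2(-14, -10) = 234.4623 degrees

r = 17.2047, theta = 234.4623 degrees


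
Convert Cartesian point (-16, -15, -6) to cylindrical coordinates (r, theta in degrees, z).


r = sqrt((-16)^2 + (-15)^2) = 21.9317
theta = atan2(-15, -16) = 223.1524 deg
z = -6

r = 21.9317, theta = 223.1524 deg, z = -6


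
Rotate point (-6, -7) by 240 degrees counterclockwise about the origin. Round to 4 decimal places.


x' = -6*cos(240) - -7*sin(240) = -3.0622
y' = -6*sin(240) + -7*cos(240) = 8.6962

(-3.0622, 8.6962)


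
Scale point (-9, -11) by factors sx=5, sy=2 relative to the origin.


Scaling: (x*sx, y*sy) = (-9*5, -11*2) = (-45, -22)

(-45, -22)


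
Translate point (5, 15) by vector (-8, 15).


Translation: (x+dx, y+dy) = (5+-8, 15+15) = (-3, 30)

(-3, 30)


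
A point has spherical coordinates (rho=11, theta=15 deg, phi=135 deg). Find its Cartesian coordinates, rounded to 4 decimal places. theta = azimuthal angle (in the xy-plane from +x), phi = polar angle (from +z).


x = 11 * sin(135) * cos(15) = 7.5131
y = 11 * sin(135) * sin(15) = 2.0131
z = 11 * cos(135) = -7.7782

(7.5131, 2.0131, -7.7782)


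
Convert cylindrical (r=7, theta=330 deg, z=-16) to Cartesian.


x = 7 * cos(330) = 6.0622
y = 7 * sin(330) = -3.5
z = -16

(6.0622, -3.5, -16)


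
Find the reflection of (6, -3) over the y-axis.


Reflection across y-axis: (x, y) -> (-x, y)
(6, -3) -> (-6, -3)

(-6, -3)


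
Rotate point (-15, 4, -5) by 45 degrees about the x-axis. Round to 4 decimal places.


x' = -15
y' = 4*cos(45) - -5*sin(45) = 6.364
z' = 4*sin(45) + -5*cos(45) = -0.7071

(-15, 6.364, -0.7071)


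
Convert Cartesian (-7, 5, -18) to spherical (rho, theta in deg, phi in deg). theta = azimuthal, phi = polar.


rho = sqrt((-7)^2 + 5^2 + (-18)^2) = 19.9499
theta = atan2(5, -7) = 144.4623 deg
phi = acos(-18/19.9499) = 154.4565 deg

rho = 19.9499, theta = 144.4623 deg, phi = 154.4565 deg


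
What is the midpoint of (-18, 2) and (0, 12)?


Midpoint = ((-18+0)/2, (2+12)/2) = (-9, 7)

(-9, 7)


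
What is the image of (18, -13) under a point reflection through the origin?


Reflection through origin: (x, y) -> (-x, -y)
(18, -13) -> (-18, 13)

(-18, 13)


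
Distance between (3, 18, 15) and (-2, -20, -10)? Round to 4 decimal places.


d = sqrt((-2-3)^2 + (-20-18)^2 + (-10-15)^2) = 45.7602

45.7602


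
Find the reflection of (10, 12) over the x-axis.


Reflection across x-axis: (x, y) -> (x, -y)
(10, 12) -> (10, -12)

(10, -12)
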